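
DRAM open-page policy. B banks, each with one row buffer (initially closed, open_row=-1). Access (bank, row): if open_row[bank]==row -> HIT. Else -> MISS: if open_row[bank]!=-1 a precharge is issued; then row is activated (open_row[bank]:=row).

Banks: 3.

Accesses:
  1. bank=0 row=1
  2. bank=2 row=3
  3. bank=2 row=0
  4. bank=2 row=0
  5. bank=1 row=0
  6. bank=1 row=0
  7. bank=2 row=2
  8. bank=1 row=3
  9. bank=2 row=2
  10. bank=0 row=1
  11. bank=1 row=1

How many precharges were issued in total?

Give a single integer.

Answer: 4

Derivation:
Acc 1: bank0 row1 -> MISS (open row1); precharges=0
Acc 2: bank2 row3 -> MISS (open row3); precharges=0
Acc 3: bank2 row0 -> MISS (open row0); precharges=1
Acc 4: bank2 row0 -> HIT
Acc 5: bank1 row0 -> MISS (open row0); precharges=1
Acc 6: bank1 row0 -> HIT
Acc 7: bank2 row2 -> MISS (open row2); precharges=2
Acc 8: bank1 row3 -> MISS (open row3); precharges=3
Acc 9: bank2 row2 -> HIT
Acc 10: bank0 row1 -> HIT
Acc 11: bank1 row1 -> MISS (open row1); precharges=4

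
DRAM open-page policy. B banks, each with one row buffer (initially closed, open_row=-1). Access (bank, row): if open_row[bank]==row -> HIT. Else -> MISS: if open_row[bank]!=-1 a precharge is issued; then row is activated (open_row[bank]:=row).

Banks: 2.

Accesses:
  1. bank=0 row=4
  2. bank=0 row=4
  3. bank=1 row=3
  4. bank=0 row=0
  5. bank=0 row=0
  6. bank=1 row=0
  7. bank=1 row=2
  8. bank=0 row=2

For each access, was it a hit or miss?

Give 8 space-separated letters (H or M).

Answer: M H M M H M M M

Derivation:
Acc 1: bank0 row4 -> MISS (open row4); precharges=0
Acc 2: bank0 row4 -> HIT
Acc 3: bank1 row3 -> MISS (open row3); precharges=0
Acc 4: bank0 row0 -> MISS (open row0); precharges=1
Acc 5: bank0 row0 -> HIT
Acc 6: bank1 row0 -> MISS (open row0); precharges=2
Acc 7: bank1 row2 -> MISS (open row2); precharges=3
Acc 8: bank0 row2 -> MISS (open row2); precharges=4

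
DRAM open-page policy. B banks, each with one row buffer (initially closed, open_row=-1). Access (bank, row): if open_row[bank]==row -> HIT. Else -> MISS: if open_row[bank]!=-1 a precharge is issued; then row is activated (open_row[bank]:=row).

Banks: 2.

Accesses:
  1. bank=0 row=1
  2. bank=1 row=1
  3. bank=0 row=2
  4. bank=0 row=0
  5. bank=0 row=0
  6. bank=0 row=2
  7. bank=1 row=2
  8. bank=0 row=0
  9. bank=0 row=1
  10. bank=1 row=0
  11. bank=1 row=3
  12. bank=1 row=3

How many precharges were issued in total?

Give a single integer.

Answer: 8

Derivation:
Acc 1: bank0 row1 -> MISS (open row1); precharges=0
Acc 2: bank1 row1 -> MISS (open row1); precharges=0
Acc 3: bank0 row2 -> MISS (open row2); precharges=1
Acc 4: bank0 row0 -> MISS (open row0); precharges=2
Acc 5: bank0 row0 -> HIT
Acc 6: bank0 row2 -> MISS (open row2); precharges=3
Acc 7: bank1 row2 -> MISS (open row2); precharges=4
Acc 8: bank0 row0 -> MISS (open row0); precharges=5
Acc 9: bank0 row1 -> MISS (open row1); precharges=6
Acc 10: bank1 row0 -> MISS (open row0); precharges=7
Acc 11: bank1 row3 -> MISS (open row3); precharges=8
Acc 12: bank1 row3 -> HIT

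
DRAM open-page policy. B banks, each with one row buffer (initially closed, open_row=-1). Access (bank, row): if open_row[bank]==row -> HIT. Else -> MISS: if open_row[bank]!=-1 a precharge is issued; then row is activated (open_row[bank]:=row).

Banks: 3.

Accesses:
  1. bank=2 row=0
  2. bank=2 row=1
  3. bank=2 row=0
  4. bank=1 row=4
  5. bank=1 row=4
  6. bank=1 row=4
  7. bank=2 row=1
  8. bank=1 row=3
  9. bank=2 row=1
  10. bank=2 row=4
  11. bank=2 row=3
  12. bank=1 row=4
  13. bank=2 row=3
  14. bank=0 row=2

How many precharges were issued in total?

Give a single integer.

Acc 1: bank2 row0 -> MISS (open row0); precharges=0
Acc 2: bank2 row1 -> MISS (open row1); precharges=1
Acc 3: bank2 row0 -> MISS (open row0); precharges=2
Acc 4: bank1 row4 -> MISS (open row4); precharges=2
Acc 5: bank1 row4 -> HIT
Acc 6: bank1 row4 -> HIT
Acc 7: bank2 row1 -> MISS (open row1); precharges=3
Acc 8: bank1 row3 -> MISS (open row3); precharges=4
Acc 9: bank2 row1 -> HIT
Acc 10: bank2 row4 -> MISS (open row4); precharges=5
Acc 11: bank2 row3 -> MISS (open row3); precharges=6
Acc 12: bank1 row4 -> MISS (open row4); precharges=7
Acc 13: bank2 row3 -> HIT
Acc 14: bank0 row2 -> MISS (open row2); precharges=7

Answer: 7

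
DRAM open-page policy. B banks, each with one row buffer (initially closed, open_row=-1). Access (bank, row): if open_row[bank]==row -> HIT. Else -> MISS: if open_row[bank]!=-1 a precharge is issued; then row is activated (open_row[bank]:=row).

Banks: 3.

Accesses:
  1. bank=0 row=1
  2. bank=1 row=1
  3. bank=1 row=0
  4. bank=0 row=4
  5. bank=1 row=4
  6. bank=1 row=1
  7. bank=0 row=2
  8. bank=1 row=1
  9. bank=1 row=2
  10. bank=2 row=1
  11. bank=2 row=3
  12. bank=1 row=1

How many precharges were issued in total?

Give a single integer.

Answer: 8

Derivation:
Acc 1: bank0 row1 -> MISS (open row1); precharges=0
Acc 2: bank1 row1 -> MISS (open row1); precharges=0
Acc 3: bank1 row0 -> MISS (open row0); precharges=1
Acc 4: bank0 row4 -> MISS (open row4); precharges=2
Acc 5: bank1 row4 -> MISS (open row4); precharges=3
Acc 6: bank1 row1 -> MISS (open row1); precharges=4
Acc 7: bank0 row2 -> MISS (open row2); precharges=5
Acc 8: bank1 row1 -> HIT
Acc 9: bank1 row2 -> MISS (open row2); precharges=6
Acc 10: bank2 row1 -> MISS (open row1); precharges=6
Acc 11: bank2 row3 -> MISS (open row3); precharges=7
Acc 12: bank1 row1 -> MISS (open row1); precharges=8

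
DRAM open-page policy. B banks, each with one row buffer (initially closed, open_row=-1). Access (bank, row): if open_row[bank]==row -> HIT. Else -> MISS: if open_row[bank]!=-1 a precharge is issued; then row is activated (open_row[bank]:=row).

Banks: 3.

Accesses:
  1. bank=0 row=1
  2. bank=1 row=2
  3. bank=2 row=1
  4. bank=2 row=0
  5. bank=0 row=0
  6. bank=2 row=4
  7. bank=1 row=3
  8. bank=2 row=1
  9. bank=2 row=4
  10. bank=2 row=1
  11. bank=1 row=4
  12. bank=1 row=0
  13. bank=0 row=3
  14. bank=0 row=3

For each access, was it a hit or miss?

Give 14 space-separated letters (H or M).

Acc 1: bank0 row1 -> MISS (open row1); precharges=0
Acc 2: bank1 row2 -> MISS (open row2); precharges=0
Acc 3: bank2 row1 -> MISS (open row1); precharges=0
Acc 4: bank2 row0 -> MISS (open row0); precharges=1
Acc 5: bank0 row0 -> MISS (open row0); precharges=2
Acc 6: bank2 row4 -> MISS (open row4); precharges=3
Acc 7: bank1 row3 -> MISS (open row3); precharges=4
Acc 8: bank2 row1 -> MISS (open row1); precharges=5
Acc 9: bank2 row4 -> MISS (open row4); precharges=6
Acc 10: bank2 row1 -> MISS (open row1); precharges=7
Acc 11: bank1 row4 -> MISS (open row4); precharges=8
Acc 12: bank1 row0 -> MISS (open row0); precharges=9
Acc 13: bank0 row3 -> MISS (open row3); precharges=10
Acc 14: bank0 row3 -> HIT

Answer: M M M M M M M M M M M M M H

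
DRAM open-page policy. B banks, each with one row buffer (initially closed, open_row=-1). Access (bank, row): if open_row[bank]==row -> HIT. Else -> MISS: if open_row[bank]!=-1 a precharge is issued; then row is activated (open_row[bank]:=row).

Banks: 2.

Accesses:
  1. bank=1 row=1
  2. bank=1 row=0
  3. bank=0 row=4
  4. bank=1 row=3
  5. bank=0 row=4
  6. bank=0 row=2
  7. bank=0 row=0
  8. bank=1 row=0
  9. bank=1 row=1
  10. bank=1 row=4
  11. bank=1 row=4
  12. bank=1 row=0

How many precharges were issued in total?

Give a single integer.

Acc 1: bank1 row1 -> MISS (open row1); precharges=0
Acc 2: bank1 row0 -> MISS (open row0); precharges=1
Acc 3: bank0 row4 -> MISS (open row4); precharges=1
Acc 4: bank1 row3 -> MISS (open row3); precharges=2
Acc 5: bank0 row4 -> HIT
Acc 6: bank0 row2 -> MISS (open row2); precharges=3
Acc 7: bank0 row0 -> MISS (open row0); precharges=4
Acc 8: bank1 row0 -> MISS (open row0); precharges=5
Acc 9: bank1 row1 -> MISS (open row1); precharges=6
Acc 10: bank1 row4 -> MISS (open row4); precharges=7
Acc 11: bank1 row4 -> HIT
Acc 12: bank1 row0 -> MISS (open row0); precharges=8

Answer: 8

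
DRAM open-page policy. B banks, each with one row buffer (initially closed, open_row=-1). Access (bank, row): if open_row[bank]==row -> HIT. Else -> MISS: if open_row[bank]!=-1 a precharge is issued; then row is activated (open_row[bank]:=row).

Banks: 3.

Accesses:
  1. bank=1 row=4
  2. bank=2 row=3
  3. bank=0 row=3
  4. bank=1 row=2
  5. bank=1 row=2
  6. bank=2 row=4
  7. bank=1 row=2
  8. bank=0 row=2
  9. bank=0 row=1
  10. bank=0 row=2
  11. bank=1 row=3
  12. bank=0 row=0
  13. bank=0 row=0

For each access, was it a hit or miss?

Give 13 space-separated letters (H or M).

Answer: M M M M H M H M M M M M H

Derivation:
Acc 1: bank1 row4 -> MISS (open row4); precharges=0
Acc 2: bank2 row3 -> MISS (open row3); precharges=0
Acc 3: bank0 row3 -> MISS (open row3); precharges=0
Acc 4: bank1 row2 -> MISS (open row2); precharges=1
Acc 5: bank1 row2 -> HIT
Acc 6: bank2 row4 -> MISS (open row4); precharges=2
Acc 7: bank1 row2 -> HIT
Acc 8: bank0 row2 -> MISS (open row2); precharges=3
Acc 9: bank0 row1 -> MISS (open row1); precharges=4
Acc 10: bank0 row2 -> MISS (open row2); precharges=5
Acc 11: bank1 row3 -> MISS (open row3); precharges=6
Acc 12: bank0 row0 -> MISS (open row0); precharges=7
Acc 13: bank0 row0 -> HIT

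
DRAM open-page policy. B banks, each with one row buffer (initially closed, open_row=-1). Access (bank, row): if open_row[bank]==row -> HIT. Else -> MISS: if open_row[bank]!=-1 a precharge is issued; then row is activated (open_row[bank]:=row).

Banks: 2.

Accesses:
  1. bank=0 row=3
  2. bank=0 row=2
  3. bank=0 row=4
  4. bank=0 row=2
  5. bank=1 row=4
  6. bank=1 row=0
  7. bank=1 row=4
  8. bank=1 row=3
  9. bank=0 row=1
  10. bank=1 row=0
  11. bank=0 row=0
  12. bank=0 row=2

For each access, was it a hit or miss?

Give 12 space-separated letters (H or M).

Answer: M M M M M M M M M M M M

Derivation:
Acc 1: bank0 row3 -> MISS (open row3); precharges=0
Acc 2: bank0 row2 -> MISS (open row2); precharges=1
Acc 3: bank0 row4 -> MISS (open row4); precharges=2
Acc 4: bank0 row2 -> MISS (open row2); precharges=3
Acc 5: bank1 row4 -> MISS (open row4); precharges=3
Acc 6: bank1 row0 -> MISS (open row0); precharges=4
Acc 7: bank1 row4 -> MISS (open row4); precharges=5
Acc 8: bank1 row3 -> MISS (open row3); precharges=6
Acc 9: bank0 row1 -> MISS (open row1); precharges=7
Acc 10: bank1 row0 -> MISS (open row0); precharges=8
Acc 11: bank0 row0 -> MISS (open row0); precharges=9
Acc 12: bank0 row2 -> MISS (open row2); precharges=10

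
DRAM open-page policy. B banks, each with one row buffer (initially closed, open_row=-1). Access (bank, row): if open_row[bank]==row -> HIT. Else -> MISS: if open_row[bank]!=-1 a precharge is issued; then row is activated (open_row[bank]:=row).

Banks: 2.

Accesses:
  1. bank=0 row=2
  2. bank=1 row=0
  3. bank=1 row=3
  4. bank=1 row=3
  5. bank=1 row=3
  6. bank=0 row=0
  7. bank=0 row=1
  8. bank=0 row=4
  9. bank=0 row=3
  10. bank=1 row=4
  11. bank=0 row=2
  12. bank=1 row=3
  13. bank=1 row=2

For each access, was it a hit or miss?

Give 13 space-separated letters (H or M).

Answer: M M M H H M M M M M M M M

Derivation:
Acc 1: bank0 row2 -> MISS (open row2); precharges=0
Acc 2: bank1 row0 -> MISS (open row0); precharges=0
Acc 3: bank1 row3 -> MISS (open row3); precharges=1
Acc 4: bank1 row3 -> HIT
Acc 5: bank1 row3 -> HIT
Acc 6: bank0 row0 -> MISS (open row0); precharges=2
Acc 7: bank0 row1 -> MISS (open row1); precharges=3
Acc 8: bank0 row4 -> MISS (open row4); precharges=4
Acc 9: bank0 row3 -> MISS (open row3); precharges=5
Acc 10: bank1 row4 -> MISS (open row4); precharges=6
Acc 11: bank0 row2 -> MISS (open row2); precharges=7
Acc 12: bank1 row3 -> MISS (open row3); precharges=8
Acc 13: bank1 row2 -> MISS (open row2); precharges=9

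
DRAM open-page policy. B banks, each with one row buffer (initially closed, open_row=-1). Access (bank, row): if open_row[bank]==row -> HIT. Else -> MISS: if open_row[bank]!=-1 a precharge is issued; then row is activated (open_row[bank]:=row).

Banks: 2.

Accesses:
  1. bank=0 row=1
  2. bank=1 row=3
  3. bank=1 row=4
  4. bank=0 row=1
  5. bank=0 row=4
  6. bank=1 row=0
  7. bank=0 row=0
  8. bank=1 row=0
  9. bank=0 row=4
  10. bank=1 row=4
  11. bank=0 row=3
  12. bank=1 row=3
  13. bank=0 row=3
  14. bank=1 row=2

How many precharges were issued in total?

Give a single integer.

Acc 1: bank0 row1 -> MISS (open row1); precharges=0
Acc 2: bank1 row3 -> MISS (open row3); precharges=0
Acc 3: bank1 row4 -> MISS (open row4); precharges=1
Acc 4: bank0 row1 -> HIT
Acc 5: bank0 row4 -> MISS (open row4); precharges=2
Acc 6: bank1 row0 -> MISS (open row0); precharges=3
Acc 7: bank0 row0 -> MISS (open row0); precharges=4
Acc 8: bank1 row0 -> HIT
Acc 9: bank0 row4 -> MISS (open row4); precharges=5
Acc 10: bank1 row4 -> MISS (open row4); precharges=6
Acc 11: bank0 row3 -> MISS (open row3); precharges=7
Acc 12: bank1 row3 -> MISS (open row3); precharges=8
Acc 13: bank0 row3 -> HIT
Acc 14: bank1 row2 -> MISS (open row2); precharges=9

Answer: 9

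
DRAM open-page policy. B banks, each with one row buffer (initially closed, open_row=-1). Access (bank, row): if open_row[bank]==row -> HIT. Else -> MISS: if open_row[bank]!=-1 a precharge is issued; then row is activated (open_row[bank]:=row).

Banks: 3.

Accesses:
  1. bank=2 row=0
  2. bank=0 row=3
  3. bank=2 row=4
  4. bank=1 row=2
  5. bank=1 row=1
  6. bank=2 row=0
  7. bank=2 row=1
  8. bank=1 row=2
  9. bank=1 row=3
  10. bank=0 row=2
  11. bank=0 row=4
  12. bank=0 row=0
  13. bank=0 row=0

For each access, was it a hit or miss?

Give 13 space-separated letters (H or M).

Answer: M M M M M M M M M M M M H

Derivation:
Acc 1: bank2 row0 -> MISS (open row0); precharges=0
Acc 2: bank0 row3 -> MISS (open row3); precharges=0
Acc 3: bank2 row4 -> MISS (open row4); precharges=1
Acc 4: bank1 row2 -> MISS (open row2); precharges=1
Acc 5: bank1 row1 -> MISS (open row1); precharges=2
Acc 6: bank2 row0 -> MISS (open row0); precharges=3
Acc 7: bank2 row1 -> MISS (open row1); precharges=4
Acc 8: bank1 row2 -> MISS (open row2); precharges=5
Acc 9: bank1 row3 -> MISS (open row3); precharges=6
Acc 10: bank0 row2 -> MISS (open row2); precharges=7
Acc 11: bank0 row4 -> MISS (open row4); precharges=8
Acc 12: bank0 row0 -> MISS (open row0); precharges=9
Acc 13: bank0 row0 -> HIT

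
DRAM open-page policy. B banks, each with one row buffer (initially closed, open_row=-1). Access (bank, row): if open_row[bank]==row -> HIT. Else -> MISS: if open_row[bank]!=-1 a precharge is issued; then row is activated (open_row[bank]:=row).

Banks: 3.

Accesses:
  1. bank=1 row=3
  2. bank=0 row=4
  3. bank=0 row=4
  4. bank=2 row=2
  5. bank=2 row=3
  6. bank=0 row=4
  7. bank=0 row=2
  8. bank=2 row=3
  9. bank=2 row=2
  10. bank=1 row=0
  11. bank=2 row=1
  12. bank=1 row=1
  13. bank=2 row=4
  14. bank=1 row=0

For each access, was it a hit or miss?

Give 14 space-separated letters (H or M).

Acc 1: bank1 row3 -> MISS (open row3); precharges=0
Acc 2: bank0 row4 -> MISS (open row4); precharges=0
Acc 3: bank0 row4 -> HIT
Acc 4: bank2 row2 -> MISS (open row2); precharges=0
Acc 5: bank2 row3 -> MISS (open row3); precharges=1
Acc 6: bank0 row4 -> HIT
Acc 7: bank0 row2 -> MISS (open row2); precharges=2
Acc 8: bank2 row3 -> HIT
Acc 9: bank2 row2 -> MISS (open row2); precharges=3
Acc 10: bank1 row0 -> MISS (open row0); precharges=4
Acc 11: bank2 row1 -> MISS (open row1); precharges=5
Acc 12: bank1 row1 -> MISS (open row1); precharges=6
Acc 13: bank2 row4 -> MISS (open row4); precharges=7
Acc 14: bank1 row0 -> MISS (open row0); precharges=8

Answer: M M H M M H M H M M M M M M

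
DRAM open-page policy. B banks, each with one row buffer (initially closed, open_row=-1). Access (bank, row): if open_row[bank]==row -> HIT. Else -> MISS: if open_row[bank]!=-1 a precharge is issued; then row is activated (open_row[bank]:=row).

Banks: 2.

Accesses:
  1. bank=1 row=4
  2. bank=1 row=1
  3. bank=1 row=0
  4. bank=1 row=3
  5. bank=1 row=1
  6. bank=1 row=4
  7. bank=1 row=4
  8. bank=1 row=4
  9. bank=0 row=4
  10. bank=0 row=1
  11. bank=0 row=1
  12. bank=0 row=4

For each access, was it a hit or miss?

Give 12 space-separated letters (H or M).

Acc 1: bank1 row4 -> MISS (open row4); precharges=0
Acc 2: bank1 row1 -> MISS (open row1); precharges=1
Acc 3: bank1 row0 -> MISS (open row0); precharges=2
Acc 4: bank1 row3 -> MISS (open row3); precharges=3
Acc 5: bank1 row1 -> MISS (open row1); precharges=4
Acc 6: bank1 row4 -> MISS (open row4); precharges=5
Acc 7: bank1 row4 -> HIT
Acc 8: bank1 row4 -> HIT
Acc 9: bank0 row4 -> MISS (open row4); precharges=5
Acc 10: bank0 row1 -> MISS (open row1); precharges=6
Acc 11: bank0 row1 -> HIT
Acc 12: bank0 row4 -> MISS (open row4); precharges=7

Answer: M M M M M M H H M M H M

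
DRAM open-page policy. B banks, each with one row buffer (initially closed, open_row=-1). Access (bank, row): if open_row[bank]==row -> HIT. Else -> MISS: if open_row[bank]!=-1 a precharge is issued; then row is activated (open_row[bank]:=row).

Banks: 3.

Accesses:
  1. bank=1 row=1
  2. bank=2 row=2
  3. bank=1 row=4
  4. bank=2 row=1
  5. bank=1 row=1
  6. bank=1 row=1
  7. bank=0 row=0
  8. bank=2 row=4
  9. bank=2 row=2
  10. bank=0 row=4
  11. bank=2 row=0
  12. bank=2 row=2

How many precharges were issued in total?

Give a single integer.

Answer: 8

Derivation:
Acc 1: bank1 row1 -> MISS (open row1); precharges=0
Acc 2: bank2 row2 -> MISS (open row2); precharges=0
Acc 3: bank1 row4 -> MISS (open row4); precharges=1
Acc 4: bank2 row1 -> MISS (open row1); precharges=2
Acc 5: bank1 row1 -> MISS (open row1); precharges=3
Acc 6: bank1 row1 -> HIT
Acc 7: bank0 row0 -> MISS (open row0); precharges=3
Acc 8: bank2 row4 -> MISS (open row4); precharges=4
Acc 9: bank2 row2 -> MISS (open row2); precharges=5
Acc 10: bank0 row4 -> MISS (open row4); precharges=6
Acc 11: bank2 row0 -> MISS (open row0); precharges=7
Acc 12: bank2 row2 -> MISS (open row2); precharges=8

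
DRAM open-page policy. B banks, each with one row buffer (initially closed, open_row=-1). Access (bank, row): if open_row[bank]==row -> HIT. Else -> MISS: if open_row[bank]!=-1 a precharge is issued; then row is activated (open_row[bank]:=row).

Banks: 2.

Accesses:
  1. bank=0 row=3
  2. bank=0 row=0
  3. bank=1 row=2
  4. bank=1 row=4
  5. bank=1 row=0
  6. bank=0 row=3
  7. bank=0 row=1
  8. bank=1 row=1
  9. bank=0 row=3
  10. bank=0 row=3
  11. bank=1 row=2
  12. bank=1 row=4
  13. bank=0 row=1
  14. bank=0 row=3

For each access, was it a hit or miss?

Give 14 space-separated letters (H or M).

Answer: M M M M M M M M M H M M M M

Derivation:
Acc 1: bank0 row3 -> MISS (open row3); precharges=0
Acc 2: bank0 row0 -> MISS (open row0); precharges=1
Acc 3: bank1 row2 -> MISS (open row2); precharges=1
Acc 4: bank1 row4 -> MISS (open row4); precharges=2
Acc 5: bank1 row0 -> MISS (open row0); precharges=3
Acc 6: bank0 row3 -> MISS (open row3); precharges=4
Acc 7: bank0 row1 -> MISS (open row1); precharges=5
Acc 8: bank1 row1 -> MISS (open row1); precharges=6
Acc 9: bank0 row3 -> MISS (open row3); precharges=7
Acc 10: bank0 row3 -> HIT
Acc 11: bank1 row2 -> MISS (open row2); precharges=8
Acc 12: bank1 row4 -> MISS (open row4); precharges=9
Acc 13: bank0 row1 -> MISS (open row1); precharges=10
Acc 14: bank0 row3 -> MISS (open row3); precharges=11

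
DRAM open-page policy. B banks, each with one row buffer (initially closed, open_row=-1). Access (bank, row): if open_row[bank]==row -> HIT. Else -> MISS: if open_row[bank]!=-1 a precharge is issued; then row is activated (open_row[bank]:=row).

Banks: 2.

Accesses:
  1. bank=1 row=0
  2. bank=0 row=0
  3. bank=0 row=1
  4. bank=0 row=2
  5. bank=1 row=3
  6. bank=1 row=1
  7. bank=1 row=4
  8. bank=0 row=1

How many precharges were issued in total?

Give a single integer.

Acc 1: bank1 row0 -> MISS (open row0); precharges=0
Acc 2: bank0 row0 -> MISS (open row0); precharges=0
Acc 3: bank0 row1 -> MISS (open row1); precharges=1
Acc 4: bank0 row2 -> MISS (open row2); precharges=2
Acc 5: bank1 row3 -> MISS (open row3); precharges=3
Acc 6: bank1 row1 -> MISS (open row1); precharges=4
Acc 7: bank1 row4 -> MISS (open row4); precharges=5
Acc 8: bank0 row1 -> MISS (open row1); precharges=6

Answer: 6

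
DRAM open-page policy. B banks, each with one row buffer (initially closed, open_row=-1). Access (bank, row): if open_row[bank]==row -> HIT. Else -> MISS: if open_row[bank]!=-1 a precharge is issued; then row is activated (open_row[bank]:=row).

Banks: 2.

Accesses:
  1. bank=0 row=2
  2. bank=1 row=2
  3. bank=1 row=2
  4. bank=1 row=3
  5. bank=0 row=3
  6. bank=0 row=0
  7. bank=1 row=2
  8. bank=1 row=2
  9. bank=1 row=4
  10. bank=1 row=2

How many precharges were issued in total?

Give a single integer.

Answer: 6

Derivation:
Acc 1: bank0 row2 -> MISS (open row2); precharges=0
Acc 2: bank1 row2 -> MISS (open row2); precharges=0
Acc 3: bank1 row2 -> HIT
Acc 4: bank1 row3 -> MISS (open row3); precharges=1
Acc 5: bank0 row3 -> MISS (open row3); precharges=2
Acc 6: bank0 row0 -> MISS (open row0); precharges=3
Acc 7: bank1 row2 -> MISS (open row2); precharges=4
Acc 8: bank1 row2 -> HIT
Acc 9: bank1 row4 -> MISS (open row4); precharges=5
Acc 10: bank1 row2 -> MISS (open row2); precharges=6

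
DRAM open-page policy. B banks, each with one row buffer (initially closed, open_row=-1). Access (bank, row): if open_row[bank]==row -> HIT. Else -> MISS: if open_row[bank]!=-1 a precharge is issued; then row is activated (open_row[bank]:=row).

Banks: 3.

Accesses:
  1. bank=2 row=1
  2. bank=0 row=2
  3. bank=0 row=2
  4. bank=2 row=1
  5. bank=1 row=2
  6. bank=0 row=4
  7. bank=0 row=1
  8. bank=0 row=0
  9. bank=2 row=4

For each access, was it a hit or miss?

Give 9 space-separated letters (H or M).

Answer: M M H H M M M M M

Derivation:
Acc 1: bank2 row1 -> MISS (open row1); precharges=0
Acc 2: bank0 row2 -> MISS (open row2); precharges=0
Acc 3: bank0 row2 -> HIT
Acc 4: bank2 row1 -> HIT
Acc 5: bank1 row2 -> MISS (open row2); precharges=0
Acc 6: bank0 row4 -> MISS (open row4); precharges=1
Acc 7: bank0 row1 -> MISS (open row1); precharges=2
Acc 8: bank0 row0 -> MISS (open row0); precharges=3
Acc 9: bank2 row4 -> MISS (open row4); precharges=4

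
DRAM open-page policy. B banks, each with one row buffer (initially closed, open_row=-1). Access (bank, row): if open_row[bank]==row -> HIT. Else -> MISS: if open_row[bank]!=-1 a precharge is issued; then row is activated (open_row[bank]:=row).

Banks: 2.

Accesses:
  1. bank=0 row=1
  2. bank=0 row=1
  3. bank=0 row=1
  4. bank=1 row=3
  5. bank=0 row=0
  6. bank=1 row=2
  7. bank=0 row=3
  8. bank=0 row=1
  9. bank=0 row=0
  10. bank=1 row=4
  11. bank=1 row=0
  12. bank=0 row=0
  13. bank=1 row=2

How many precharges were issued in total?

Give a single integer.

Acc 1: bank0 row1 -> MISS (open row1); precharges=0
Acc 2: bank0 row1 -> HIT
Acc 3: bank0 row1 -> HIT
Acc 4: bank1 row3 -> MISS (open row3); precharges=0
Acc 5: bank0 row0 -> MISS (open row0); precharges=1
Acc 6: bank1 row2 -> MISS (open row2); precharges=2
Acc 7: bank0 row3 -> MISS (open row3); precharges=3
Acc 8: bank0 row1 -> MISS (open row1); precharges=4
Acc 9: bank0 row0 -> MISS (open row0); precharges=5
Acc 10: bank1 row4 -> MISS (open row4); precharges=6
Acc 11: bank1 row0 -> MISS (open row0); precharges=7
Acc 12: bank0 row0 -> HIT
Acc 13: bank1 row2 -> MISS (open row2); precharges=8

Answer: 8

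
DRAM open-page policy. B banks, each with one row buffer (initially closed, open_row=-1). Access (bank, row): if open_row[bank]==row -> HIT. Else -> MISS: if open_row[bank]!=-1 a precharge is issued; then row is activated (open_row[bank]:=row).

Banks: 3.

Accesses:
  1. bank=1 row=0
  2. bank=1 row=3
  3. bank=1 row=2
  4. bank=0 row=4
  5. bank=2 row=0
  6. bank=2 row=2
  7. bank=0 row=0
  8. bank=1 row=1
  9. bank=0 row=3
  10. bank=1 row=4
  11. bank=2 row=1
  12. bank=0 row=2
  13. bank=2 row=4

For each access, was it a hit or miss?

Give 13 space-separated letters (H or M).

Answer: M M M M M M M M M M M M M

Derivation:
Acc 1: bank1 row0 -> MISS (open row0); precharges=0
Acc 2: bank1 row3 -> MISS (open row3); precharges=1
Acc 3: bank1 row2 -> MISS (open row2); precharges=2
Acc 4: bank0 row4 -> MISS (open row4); precharges=2
Acc 5: bank2 row0 -> MISS (open row0); precharges=2
Acc 6: bank2 row2 -> MISS (open row2); precharges=3
Acc 7: bank0 row0 -> MISS (open row0); precharges=4
Acc 8: bank1 row1 -> MISS (open row1); precharges=5
Acc 9: bank0 row3 -> MISS (open row3); precharges=6
Acc 10: bank1 row4 -> MISS (open row4); precharges=7
Acc 11: bank2 row1 -> MISS (open row1); precharges=8
Acc 12: bank0 row2 -> MISS (open row2); precharges=9
Acc 13: bank2 row4 -> MISS (open row4); precharges=10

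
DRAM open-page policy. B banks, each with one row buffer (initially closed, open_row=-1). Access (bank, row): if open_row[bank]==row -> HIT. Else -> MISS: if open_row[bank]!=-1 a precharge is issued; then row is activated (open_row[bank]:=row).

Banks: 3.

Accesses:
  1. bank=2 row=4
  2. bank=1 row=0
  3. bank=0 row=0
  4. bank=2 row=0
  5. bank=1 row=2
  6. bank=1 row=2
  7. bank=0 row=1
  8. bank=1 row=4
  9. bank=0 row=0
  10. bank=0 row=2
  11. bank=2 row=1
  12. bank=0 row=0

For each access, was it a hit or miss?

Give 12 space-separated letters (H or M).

Acc 1: bank2 row4 -> MISS (open row4); precharges=0
Acc 2: bank1 row0 -> MISS (open row0); precharges=0
Acc 3: bank0 row0 -> MISS (open row0); precharges=0
Acc 4: bank2 row0 -> MISS (open row0); precharges=1
Acc 5: bank1 row2 -> MISS (open row2); precharges=2
Acc 6: bank1 row2 -> HIT
Acc 7: bank0 row1 -> MISS (open row1); precharges=3
Acc 8: bank1 row4 -> MISS (open row4); precharges=4
Acc 9: bank0 row0 -> MISS (open row0); precharges=5
Acc 10: bank0 row2 -> MISS (open row2); precharges=6
Acc 11: bank2 row1 -> MISS (open row1); precharges=7
Acc 12: bank0 row0 -> MISS (open row0); precharges=8

Answer: M M M M M H M M M M M M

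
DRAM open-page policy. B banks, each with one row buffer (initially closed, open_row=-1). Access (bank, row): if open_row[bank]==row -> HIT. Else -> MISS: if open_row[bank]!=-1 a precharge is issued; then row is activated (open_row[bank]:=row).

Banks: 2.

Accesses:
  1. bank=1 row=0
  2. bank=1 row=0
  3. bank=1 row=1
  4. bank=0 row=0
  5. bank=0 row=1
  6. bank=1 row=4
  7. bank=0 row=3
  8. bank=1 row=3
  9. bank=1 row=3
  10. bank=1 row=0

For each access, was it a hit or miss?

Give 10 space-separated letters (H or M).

Acc 1: bank1 row0 -> MISS (open row0); precharges=0
Acc 2: bank1 row0 -> HIT
Acc 3: bank1 row1 -> MISS (open row1); precharges=1
Acc 4: bank0 row0 -> MISS (open row0); precharges=1
Acc 5: bank0 row1 -> MISS (open row1); precharges=2
Acc 6: bank1 row4 -> MISS (open row4); precharges=3
Acc 7: bank0 row3 -> MISS (open row3); precharges=4
Acc 8: bank1 row3 -> MISS (open row3); precharges=5
Acc 9: bank1 row3 -> HIT
Acc 10: bank1 row0 -> MISS (open row0); precharges=6

Answer: M H M M M M M M H M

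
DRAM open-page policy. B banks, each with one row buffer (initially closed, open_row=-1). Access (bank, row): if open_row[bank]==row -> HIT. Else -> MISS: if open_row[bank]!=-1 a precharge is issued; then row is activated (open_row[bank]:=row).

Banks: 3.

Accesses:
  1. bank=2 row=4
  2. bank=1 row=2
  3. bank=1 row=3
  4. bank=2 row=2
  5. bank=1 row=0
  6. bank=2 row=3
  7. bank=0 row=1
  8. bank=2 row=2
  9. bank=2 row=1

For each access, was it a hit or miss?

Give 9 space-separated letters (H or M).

Acc 1: bank2 row4 -> MISS (open row4); precharges=0
Acc 2: bank1 row2 -> MISS (open row2); precharges=0
Acc 3: bank1 row3 -> MISS (open row3); precharges=1
Acc 4: bank2 row2 -> MISS (open row2); precharges=2
Acc 5: bank1 row0 -> MISS (open row0); precharges=3
Acc 6: bank2 row3 -> MISS (open row3); precharges=4
Acc 7: bank0 row1 -> MISS (open row1); precharges=4
Acc 8: bank2 row2 -> MISS (open row2); precharges=5
Acc 9: bank2 row1 -> MISS (open row1); precharges=6

Answer: M M M M M M M M M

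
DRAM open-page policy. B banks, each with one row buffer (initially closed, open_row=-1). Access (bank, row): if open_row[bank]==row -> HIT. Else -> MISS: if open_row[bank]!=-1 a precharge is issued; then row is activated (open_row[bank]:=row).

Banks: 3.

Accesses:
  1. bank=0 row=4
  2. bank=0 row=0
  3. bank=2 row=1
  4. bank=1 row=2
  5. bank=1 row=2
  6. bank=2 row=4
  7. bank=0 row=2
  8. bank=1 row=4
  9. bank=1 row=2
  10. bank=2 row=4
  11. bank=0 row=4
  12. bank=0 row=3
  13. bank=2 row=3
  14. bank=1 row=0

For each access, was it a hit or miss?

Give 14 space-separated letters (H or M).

Acc 1: bank0 row4 -> MISS (open row4); precharges=0
Acc 2: bank0 row0 -> MISS (open row0); precharges=1
Acc 3: bank2 row1 -> MISS (open row1); precharges=1
Acc 4: bank1 row2 -> MISS (open row2); precharges=1
Acc 5: bank1 row2 -> HIT
Acc 6: bank2 row4 -> MISS (open row4); precharges=2
Acc 7: bank0 row2 -> MISS (open row2); precharges=3
Acc 8: bank1 row4 -> MISS (open row4); precharges=4
Acc 9: bank1 row2 -> MISS (open row2); precharges=5
Acc 10: bank2 row4 -> HIT
Acc 11: bank0 row4 -> MISS (open row4); precharges=6
Acc 12: bank0 row3 -> MISS (open row3); precharges=7
Acc 13: bank2 row3 -> MISS (open row3); precharges=8
Acc 14: bank1 row0 -> MISS (open row0); precharges=9

Answer: M M M M H M M M M H M M M M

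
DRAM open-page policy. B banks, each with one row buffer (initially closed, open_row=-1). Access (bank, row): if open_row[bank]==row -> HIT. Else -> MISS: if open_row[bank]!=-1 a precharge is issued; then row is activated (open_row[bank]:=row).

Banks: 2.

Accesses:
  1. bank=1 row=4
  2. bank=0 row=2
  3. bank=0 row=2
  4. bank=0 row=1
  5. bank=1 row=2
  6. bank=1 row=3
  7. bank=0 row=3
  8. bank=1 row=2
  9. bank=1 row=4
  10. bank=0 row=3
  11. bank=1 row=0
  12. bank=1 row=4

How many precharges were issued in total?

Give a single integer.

Acc 1: bank1 row4 -> MISS (open row4); precharges=0
Acc 2: bank0 row2 -> MISS (open row2); precharges=0
Acc 3: bank0 row2 -> HIT
Acc 4: bank0 row1 -> MISS (open row1); precharges=1
Acc 5: bank1 row2 -> MISS (open row2); precharges=2
Acc 6: bank1 row3 -> MISS (open row3); precharges=3
Acc 7: bank0 row3 -> MISS (open row3); precharges=4
Acc 8: bank1 row2 -> MISS (open row2); precharges=5
Acc 9: bank1 row4 -> MISS (open row4); precharges=6
Acc 10: bank0 row3 -> HIT
Acc 11: bank1 row0 -> MISS (open row0); precharges=7
Acc 12: bank1 row4 -> MISS (open row4); precharges=8

Answer: 8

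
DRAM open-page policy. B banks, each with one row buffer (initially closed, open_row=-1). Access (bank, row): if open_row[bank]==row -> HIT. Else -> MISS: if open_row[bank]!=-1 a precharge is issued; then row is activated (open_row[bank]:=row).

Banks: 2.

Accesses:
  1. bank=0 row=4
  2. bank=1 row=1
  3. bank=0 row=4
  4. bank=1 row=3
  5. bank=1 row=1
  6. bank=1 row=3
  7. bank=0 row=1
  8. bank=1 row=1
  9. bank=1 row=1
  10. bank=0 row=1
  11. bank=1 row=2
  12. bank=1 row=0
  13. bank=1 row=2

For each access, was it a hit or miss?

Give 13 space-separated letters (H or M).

Answer: M M H M M M M M H H M M M

Derivation:
Acc 1: bank0 row4 -> MISS (open row4); precharges=0
Acc 2: bank1 row1 -> MISS (open row1); precharges=0
Acc 3: bank0 row4 -> HIT
Acc 4: bank1 row3 -> MISS (open row3); precharges=1
Acc 5: bank1 row1 -> MISS (open row1); precharges=2
Acc 6: bank1 row3 -> MISS (open row3); precharges=3
Acc 7: bank0 row1 -> MISS (open row1); precharges=4
Acc 8: bank1 row1 -> MISS (open row1); precharges=5
Acc 9: bank1 row1 -> HIT
Acc 10: bank0 row1 -> HIT
Acc 11: bank1 row2 -> MISS (open row2); precharges=6
Acc 12: bank1 row0 -> MISS (open row0); precharges=7
Acc 13: bank1 row2 -> MISS (open row2); precharges=8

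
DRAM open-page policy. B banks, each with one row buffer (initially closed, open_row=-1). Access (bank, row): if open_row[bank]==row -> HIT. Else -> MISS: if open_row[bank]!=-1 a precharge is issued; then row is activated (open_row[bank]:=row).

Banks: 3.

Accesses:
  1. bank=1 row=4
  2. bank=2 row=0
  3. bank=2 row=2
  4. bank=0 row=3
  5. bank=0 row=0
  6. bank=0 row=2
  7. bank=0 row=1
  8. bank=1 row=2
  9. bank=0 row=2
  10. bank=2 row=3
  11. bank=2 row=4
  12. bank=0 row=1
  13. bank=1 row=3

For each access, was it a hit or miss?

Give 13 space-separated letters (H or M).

Answer: M M M M M M M M M M M M M

Derivation:
Acc 1: bank1 row4 -> MISS (open row4); precharges=0
Acc 2: bank2 row0 -> MISS (open row0); precharges=0
Acc 3: bank2 row2 -> MISS (open row2); precharges=1
Acc 4: bank0 row3 -> MISS (open row3); precharges=1
Acc 5: bank0 row0 -> MISS (open row0); precharges=2
Acc 6: bank0 row2 -> MISS (open row2); precharges=3
Acc 7: bank0 row1 -> MISS (open row1); precharges=4
Acc 8: bank1 row2 -> MISS (open row2); precharges=5
Acc 9: bank0 row2 -> MISS (open row2); precharges=6
Acc 10: bank2 row3 -> MISS (open row3); precharges=7
Acc 11: bank2 row4 -> MISS (open row4); precharges=8
Acc 12: bank0 row1 -> MISS (open row1); precharges=9
Acc 13: bank1 row3 -> MISS (open row3); precharges=10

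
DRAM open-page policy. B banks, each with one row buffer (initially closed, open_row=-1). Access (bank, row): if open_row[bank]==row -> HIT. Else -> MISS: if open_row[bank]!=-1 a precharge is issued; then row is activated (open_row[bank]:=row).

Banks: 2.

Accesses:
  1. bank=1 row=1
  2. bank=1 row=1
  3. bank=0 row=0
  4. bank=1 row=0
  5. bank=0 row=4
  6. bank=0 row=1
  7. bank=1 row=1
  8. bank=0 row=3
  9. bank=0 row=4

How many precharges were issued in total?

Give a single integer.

Answer: 6

Derivation:
Acc 1: bank1 row1 -> MISS (open row1); precharges=0
Acc 2: bank1 row1 -> HIT
Acc 3: bank0 row0 -> MISS (open row0); precharges=0
Acc 4: bank1 row0 -> MISS (open row0); precharges=1
Acc 5: bank0 row4 -> MISS (open row4); precharges=2
Acc 6: bank0 row1 -> MISS (open row1); precharges=3
Acc 7: bank1 row1 -> MISS (open row1); precharges=4
Acc 8: bank0 row3 -> MISS (open row3); precharges=5
Acc 9: bank0 row4 -> MISS (open row4); precharges=6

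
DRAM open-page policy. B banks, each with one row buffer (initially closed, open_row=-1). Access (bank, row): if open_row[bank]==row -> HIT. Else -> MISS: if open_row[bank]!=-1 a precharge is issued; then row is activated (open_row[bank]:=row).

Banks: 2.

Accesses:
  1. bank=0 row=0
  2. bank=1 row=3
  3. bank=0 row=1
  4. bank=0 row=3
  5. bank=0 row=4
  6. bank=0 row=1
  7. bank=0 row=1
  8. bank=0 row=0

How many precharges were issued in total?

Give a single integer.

Answer: 5

Derivation:
Acc 1: bank0 row0 -> MISS (open row0); precharges=0
Acc 2: bank1 row3 -> MISS (open row3); precharges=0
Acc 3: bank0 row1 -> MISS (open row1); precharges=1
Acc 4: bank0 row3 -> MISS (open row3); precharges=2
Acc 5: bank0 row4 -> MISS (open row4); precharges=3
Acc 6: bank0 row1 -> MISS (open row1); precharges=4
Acc 7: bank0 row1 -> HIT
Acc 8: bank0 row0 -> MISS (open row0); precharges=5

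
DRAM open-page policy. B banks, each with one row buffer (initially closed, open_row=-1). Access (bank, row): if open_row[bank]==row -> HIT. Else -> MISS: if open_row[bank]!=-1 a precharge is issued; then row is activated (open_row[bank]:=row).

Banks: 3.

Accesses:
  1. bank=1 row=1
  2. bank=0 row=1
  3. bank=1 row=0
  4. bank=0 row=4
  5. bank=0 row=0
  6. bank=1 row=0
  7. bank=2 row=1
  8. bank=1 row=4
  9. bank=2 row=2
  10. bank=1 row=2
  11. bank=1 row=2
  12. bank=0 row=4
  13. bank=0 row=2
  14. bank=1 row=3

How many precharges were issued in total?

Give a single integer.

Acc 1: bank1 row1 -> MISS (open row1); precharges=0
Acc 2: bank0 row1 -> MISS (open row1); precharges=0
Acc 3: bank1 row0 -> MISS (open row0); precharges=1
Acc 4: bank0 row4 -> MISS (open row4); precharges=2
Acc 5: bank0 row0 -> MISS (open row0); precharges=3
Acc 6: bank1 row0 -> HIT
Acc 7: bank2 row1 -> MISS (open row1); precharges=3
Acc 8: bank1 row4 -> MISS (open row4); precharges=4
Acc 9: bank2 row2 -> MISS (open row2); precharges=5
Acc 10: bank1 row2 -> MISS (open row2); precharges=6
Acc 11: bank1 row2 -> HIT
Acc 12: bank0 row4 -> MISS (open row4); precharges=7
Acc 13: bank0 row2 -> MISS (open row2); precharges=8
Acc 14: bank1 row3 -> MISS (open row3); precharges=9

Answer: 9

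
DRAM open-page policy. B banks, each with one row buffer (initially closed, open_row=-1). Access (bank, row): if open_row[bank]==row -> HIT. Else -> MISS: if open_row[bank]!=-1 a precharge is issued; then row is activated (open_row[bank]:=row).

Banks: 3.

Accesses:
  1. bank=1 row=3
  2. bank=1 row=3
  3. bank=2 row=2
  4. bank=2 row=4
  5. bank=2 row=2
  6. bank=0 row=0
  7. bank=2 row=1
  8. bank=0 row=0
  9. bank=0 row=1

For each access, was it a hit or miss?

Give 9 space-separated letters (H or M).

Answer: M H M M M M M H M

Derivation:
Acc 1: bank1 row3 -> MISS (open row3); precharges=0
Acc 2: bank1 row3 -> HIT
Acc 3: bank2 row2 -> MISS (open row2); precharges=0
Acc 4: bank2 row4 -> MISS (open row4); precharges=1
Acc 5: bank2 row2 -> MISS (open row2); precharges=2
Acc 6: bank0 row0 -> MISS (open row0); precharges=2
Acc 7: bank2 row1 -> MISS (open row1); precharges=3
Acc 8: bank0 row0 -> HIT
Acc 9: bank0 row1 -> MISS (open row1); precharges=4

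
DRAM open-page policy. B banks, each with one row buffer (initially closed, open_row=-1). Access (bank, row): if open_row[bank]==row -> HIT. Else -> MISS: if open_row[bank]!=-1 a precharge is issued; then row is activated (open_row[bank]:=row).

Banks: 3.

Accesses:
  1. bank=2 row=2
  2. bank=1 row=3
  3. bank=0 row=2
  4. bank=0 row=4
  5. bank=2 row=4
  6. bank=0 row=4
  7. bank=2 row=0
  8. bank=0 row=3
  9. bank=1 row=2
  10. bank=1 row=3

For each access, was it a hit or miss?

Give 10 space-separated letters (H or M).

Answer: M M M M M H M M M M

Derivation:
Acc 1: bank2 row2 -> MISS (open row2); precharges=0
Acc 2: bank1 row3 -> MISS (open row3); precharges=0
Acc 3: bank0 row2 -> MISS (open row2); precharges=0
Acc 4: bank0 row4 -> MISS (open row4); precharges=1
Acc 5: bank2 row4 -> MISS (open row4); precharges=2
Acc 6: bank0 row4 -> HIT
Acc 7: bank2 row0 -> MISS (open row0); precharges=3
Acc 8: bank0 row3 -> MISS (open row3); precharges=4
Acc 9: bank1 row2 -> MISS (open row2); precharges=5
Acc 10: bank1 row3 -> MISS (open row3); precharges=6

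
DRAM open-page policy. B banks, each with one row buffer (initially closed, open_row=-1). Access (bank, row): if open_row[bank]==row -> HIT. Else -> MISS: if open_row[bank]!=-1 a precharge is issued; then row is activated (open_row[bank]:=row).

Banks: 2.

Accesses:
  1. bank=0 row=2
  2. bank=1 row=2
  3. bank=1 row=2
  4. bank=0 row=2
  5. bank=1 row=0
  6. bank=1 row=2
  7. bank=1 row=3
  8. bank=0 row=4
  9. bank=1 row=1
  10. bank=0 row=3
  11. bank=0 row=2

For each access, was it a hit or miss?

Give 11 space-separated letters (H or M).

Acc 1: bank0 row2 -> MISS (open row2); precharges=0
Acc 2: bank1 row2 -> MISS (open row2); precharges=0
Acc 3: bank1 row2 -> HIT
Acc 4: bank0 row2 -> HIT
Acc 5: bank1 row0 -> MISS (open row0); precharges=1
Acc 6: bank1 row2 -> MISS (open row2); precharges=2
Acc 7: bank1 row3 -> MISS (open row3); precharges=3
Acc 8: bank0 row4 -> MISS (open row4); precharges=4
Acc 9: bank1 row1 -> MISS (open row1); precharges=5
Acc 10: bank0 row3 -> MISS (open row3); precharges=6
Acc 11: bank0 row2 -> MISS (open row2); precharges=7

Answer: M M H H M M M M M M M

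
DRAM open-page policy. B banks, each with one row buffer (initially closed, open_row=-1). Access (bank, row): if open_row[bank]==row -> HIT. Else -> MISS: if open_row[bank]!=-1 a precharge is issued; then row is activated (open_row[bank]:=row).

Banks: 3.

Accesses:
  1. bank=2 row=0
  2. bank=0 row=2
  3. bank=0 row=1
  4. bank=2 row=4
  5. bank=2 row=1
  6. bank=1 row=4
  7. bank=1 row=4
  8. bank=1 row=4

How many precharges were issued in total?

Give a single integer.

Acc 1: bank2 row0 -> MISS (open row0); precharges=0
Acc 2: bank0 row2 -> MISS (open row2); precharges=0
Acc 3: bank0 row1 -> MISS (open row1); precharges=1
Acc 4: bank2 row4 -> MISS (open row4); precharges=2
Acc 5: bank2 row1 -> MISS (open row1); precharges=3
Acc 6: bank1 row4 -> MISS (open row4); precharges=3
Acc 7: bank1 row4 -> HIT
Acc 8: bank1 row4 -> HIT

Answer: 3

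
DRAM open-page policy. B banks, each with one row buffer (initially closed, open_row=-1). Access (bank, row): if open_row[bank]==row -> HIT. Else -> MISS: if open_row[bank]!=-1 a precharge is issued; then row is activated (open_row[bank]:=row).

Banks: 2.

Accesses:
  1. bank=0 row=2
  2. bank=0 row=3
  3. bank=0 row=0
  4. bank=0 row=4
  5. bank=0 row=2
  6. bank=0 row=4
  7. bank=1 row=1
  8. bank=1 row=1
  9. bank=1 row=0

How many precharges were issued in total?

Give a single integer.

Answer: 6

Derivation:
Acc 1: bank0 row2 -> MISS (open row2); precharges=0
Acc 2: bank0 row3 -> MISS (open row3); precharges=1
Acc 3: bank0 row0 -> MISS (open row0); precharges=2
Acc 4: bank0 row4 -> MISS (open row4); precharges=3
Acc 5: bank0 row2 -> MISS (open row2); precharges=4
Acc 6: bank0 row4 -> MISS (open row4); precharges=5
Acc 7: bank1 row1 -> MISS (open row1); precharges=5
Acc 8: bank1 row1 -> HIT
Acc 9: bank1 row0 -> MISS (open row0); precharges=6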